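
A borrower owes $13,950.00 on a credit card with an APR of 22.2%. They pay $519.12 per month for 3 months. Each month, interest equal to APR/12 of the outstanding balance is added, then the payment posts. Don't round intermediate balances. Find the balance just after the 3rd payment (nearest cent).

Monthly rate r = 22.2%/12 = 1.85% = 0.0185.
Each month: B ← B·(1+r) − $519.12.
Month 1: interest $258.07; balance after payment $13,688.95.
Month 2: interest $253.25; balance after payment $13,423.08.
Month 3: interest $248.33; balance after payment $13,152.29.

$13,152.29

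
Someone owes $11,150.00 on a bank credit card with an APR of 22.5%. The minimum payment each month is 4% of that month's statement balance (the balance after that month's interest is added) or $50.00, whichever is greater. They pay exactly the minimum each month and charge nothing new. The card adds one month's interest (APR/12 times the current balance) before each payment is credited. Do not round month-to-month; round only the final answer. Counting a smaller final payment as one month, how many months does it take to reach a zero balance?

Monthly rate r = 22.5%/12 = 1.875% = 0.01875.
While 4% of the post-interest balance exceeds $50.00, each month B ← (B·(1+r))·(1 − 0.04), i.e. B shrinks by the factor (1+r)·0.96 = 0.978.
This holds for months 1–100. Entering month 101 the balance is $1,205.48; 4% of the post-interest balance is now below $50.00, so the flat $50.00 minimum applies from here.
From month 101 a fixed $50.00 at rate r clears $1,205.48 in 33 more payments. Total: 100 + 33 = 133 months.

133 months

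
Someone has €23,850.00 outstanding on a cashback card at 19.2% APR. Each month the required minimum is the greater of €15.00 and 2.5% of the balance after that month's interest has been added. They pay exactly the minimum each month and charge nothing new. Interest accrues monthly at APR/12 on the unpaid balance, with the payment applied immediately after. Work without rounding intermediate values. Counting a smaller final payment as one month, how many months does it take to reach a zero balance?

Monthly rate r = 19.2%/12 = 1.6% = 0.016.
While 2.5% of the post-interest balance exceeds €15.00, each month B ← (B·(1+r))·(1 − 0.025), i.e. B shrinks by the factor (1+r)·0.975 = 0.9906.
This holds for months 1–392. Entering month 393 the balance is €588.34; 2.5% of the post-interest balance is now below €15.00, so the flat €15.00 minimum applies from here.
From month 393 a fixed €15.00 at rate r clears €588.34 in 63 more payments. Total: 392 + 63 = 455 months.

455 months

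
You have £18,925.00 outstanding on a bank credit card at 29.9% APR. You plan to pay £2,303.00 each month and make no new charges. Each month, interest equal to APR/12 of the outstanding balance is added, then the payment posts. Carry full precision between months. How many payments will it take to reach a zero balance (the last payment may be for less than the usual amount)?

Monthly rate r = 29.9%/12 = 2.49167% = 0.0249167.
Recurrence: B ← B·(1+r) − £2,303.00.
Month 1: interest £471.55; balance after payment £17,093.55.
Month 2: interest £425.91; balance after payment £15,216.46.
Closed form: n = −ln(1 − rB₀/P)/ln(1+r) = −ln(0.79525)/ln(1.02492) ≈ 9.309, so the balance reaches zero during payment 10.

10 months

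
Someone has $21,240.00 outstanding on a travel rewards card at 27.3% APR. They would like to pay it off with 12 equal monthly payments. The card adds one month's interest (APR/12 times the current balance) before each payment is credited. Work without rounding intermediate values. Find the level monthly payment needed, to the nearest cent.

Monthly rate r = 27.3%/12 = 2.275% = 0.02275.
Level-payment amortization: P = B₀·r / (1 − (1+r)^(−n)) = 21240.00·0.02275 / (1 − 1.02275^(−12)).
Denominator 1 − (1+r)^(−12) = 0.236575415.
P = 483.21 / 0.236575415 ≈ 2042.52.

$2,042.52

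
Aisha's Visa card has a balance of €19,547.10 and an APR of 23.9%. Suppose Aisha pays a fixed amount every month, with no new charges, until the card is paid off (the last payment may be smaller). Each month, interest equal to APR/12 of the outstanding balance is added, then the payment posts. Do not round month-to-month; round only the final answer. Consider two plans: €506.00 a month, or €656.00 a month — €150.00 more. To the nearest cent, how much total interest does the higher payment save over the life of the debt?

€7,700.52

Monthly rate r = 23.9%/12 = 1.99167% = 0.0199167.
At €506.00/mo: n = ⌈−ln(1 − rB₀/P)/ln(1+r)⌉ = 75 payments (last €198.59); total interest = total paid − €19,547.10 = €18,095.49.
At €656.00/mo: 46 payments (last €422.07); total interest €10,394.97.
Interest saved = €18,095.49 − €10,394.97 = €7,700.52.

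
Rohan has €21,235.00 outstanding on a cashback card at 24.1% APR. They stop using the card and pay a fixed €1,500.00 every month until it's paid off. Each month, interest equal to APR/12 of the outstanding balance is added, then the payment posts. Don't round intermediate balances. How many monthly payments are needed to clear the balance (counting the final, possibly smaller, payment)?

17 payments

Monthly rate r = 24.1%/12 = 2.00833% = 0.0200833.
Recurrence: B ← B·(1+r) − €1,500.00.
Month 1: interest €426.47; balance after payment €20,161.47.
Month 2: interest €404.91; balance after payment €19,066.38.
Closed form: n = −ln(1 − rB₀/P)/ln(1+r) = −ln(0.71569)/ln(1.02008) ≈ 16.823, so the balance reaches zero during payment 17.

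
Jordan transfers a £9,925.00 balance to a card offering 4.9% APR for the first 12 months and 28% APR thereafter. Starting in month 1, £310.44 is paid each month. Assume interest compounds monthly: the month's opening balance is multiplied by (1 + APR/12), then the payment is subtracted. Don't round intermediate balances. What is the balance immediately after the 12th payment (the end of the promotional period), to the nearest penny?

£6,612.30

Promo months 1–12 at r₀ = 4.9%/12 = 0.00408333; months 13+ at r₁ = 28%/12 = 0.0233333.
After month 12: iterate B ← B·(1+r₀) − £310.44 for 12 months → £6,612.30.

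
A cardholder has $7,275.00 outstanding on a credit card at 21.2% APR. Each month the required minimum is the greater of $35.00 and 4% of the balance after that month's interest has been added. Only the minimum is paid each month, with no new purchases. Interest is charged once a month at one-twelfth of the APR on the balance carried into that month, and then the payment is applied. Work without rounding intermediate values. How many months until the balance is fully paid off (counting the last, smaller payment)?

125 months

Monthly rate r = 21.2%/12 = 1.76667% = 0.0176667.
While 4% of the post-interest balance exceeds $35.00, each month B ← (B·(1+r))·(1 − 0.04), i.e. B shrinks by the factor (1+r)·0.96 = 0.97696.
This holds for months 1–92. Entering month 93 the balance is $852.11; 4% of the post-interest balance is now below $35.00, so the flat $35.00 minimum applies from here.
From month 93 a fixed $35.00 at rate r clears $852.11 in 33 more payments. Total: 92 + 33 = 125 months.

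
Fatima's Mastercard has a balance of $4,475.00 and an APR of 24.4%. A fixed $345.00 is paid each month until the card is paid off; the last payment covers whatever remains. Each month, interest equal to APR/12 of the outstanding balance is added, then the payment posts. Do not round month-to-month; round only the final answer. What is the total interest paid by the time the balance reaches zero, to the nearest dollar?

Monthly rate r = 24.4%/12 = 2.03333% = 0.0203333.
Payoff takes n = ⌈−ln(1 − rB₀/P)/ln(1+r)⌉ = ⌈15.210⌉ = 16 payments; the last is $73.19.
Total paid = 15·$345.00 + $73.19 = $5,248.19.
Total interest = total paid − principal = $5,248.19 − $4,475.00 = $773.19.

$773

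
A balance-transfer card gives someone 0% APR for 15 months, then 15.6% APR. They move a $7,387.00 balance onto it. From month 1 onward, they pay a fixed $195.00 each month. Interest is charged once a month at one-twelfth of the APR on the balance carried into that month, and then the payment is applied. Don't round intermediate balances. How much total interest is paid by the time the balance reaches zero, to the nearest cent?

$868.57

Promo months 1–15 at r₀ = 0%/12 = 0; months 16+ at r₁ = 15.6%/12 = 0.013.
After month 15 (no interest yet): B = $7,387.00 − 15·$195.00 = $4,462.00.
Then at r₁ with $195.00/mo: n₂ = −ln(1 − r₁·B/P)/ln(1+r₁) ≈ 27.33 → 28 more payments.
Total paid = 42·$195.00 + $65.57 = $8,255.57; interest = $8,255.57 − $7,387.00 = $868.57.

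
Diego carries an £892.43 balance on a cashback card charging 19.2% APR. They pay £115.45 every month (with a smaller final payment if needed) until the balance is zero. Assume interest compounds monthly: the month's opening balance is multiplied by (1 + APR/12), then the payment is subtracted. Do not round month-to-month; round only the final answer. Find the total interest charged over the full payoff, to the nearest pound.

Monthly rate r = 19.2%/12 = 1.6% = 0.016.
Payoff takes n = ⌈−ln(1 − rB₀/P)/ln(1+r)⌉ = ⌈8.317⌉ = 9 payments; the last is £36.84.
Total paid = 8·£115.45 + £36.84 = £960.44.
Total interest = total paid − principal = £960.44 − £892.43 = £68.01.

£68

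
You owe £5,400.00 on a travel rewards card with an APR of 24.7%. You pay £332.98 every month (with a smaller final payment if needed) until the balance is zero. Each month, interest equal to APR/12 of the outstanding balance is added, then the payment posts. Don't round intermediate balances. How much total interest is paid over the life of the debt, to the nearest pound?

£1,238

Monthly rate r = 24.7%/12 = 2.05833% = 0.0205833.
Payoff takes n = ⌈−ln(1 − rB₀/P)/ln(1+r)⌉ = ⌈19.935⌉ = 20 payments; the last is £311.68.
Total paid = 19·£332.98 + £311.68 = £6,638.30.
Total interest = total paid − principal = £6,638.30 − £5,400.00 = £1,238.30.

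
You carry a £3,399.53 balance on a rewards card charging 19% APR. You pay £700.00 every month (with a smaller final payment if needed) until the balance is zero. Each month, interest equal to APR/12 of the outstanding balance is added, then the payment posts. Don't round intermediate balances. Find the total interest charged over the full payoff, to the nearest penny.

£166.21

Monthly rate r = 19%/12 = 1.58333% = 0.0158333.
Payoff takes n = ⌈−ln(1 − rB₀/P)/ln(1+r)⌉ = ⌈5.093⌉ = 6 payments; the last is £65.74.
Total paid = 5·£700.00 + £65.74 = £3,565.74.
Total interest = total paid − principal = £3,565.74 − £3,399.53 = £166.21.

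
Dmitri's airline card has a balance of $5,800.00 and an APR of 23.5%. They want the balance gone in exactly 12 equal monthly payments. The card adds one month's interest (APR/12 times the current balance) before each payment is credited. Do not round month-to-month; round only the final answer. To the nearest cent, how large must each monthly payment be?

Monthly rate r = 23.5%/12 = 1.95833% = 0.0195833.
Level-payment amortization: P = B₀·r / (1 − (1+r)^(−n)) = 5800.00·0.0195833 / (1 − 1.01958^(−12)).
Denominator 1 − (1+r)^(−12) = 0.207631379.
P = 113.583 / 0.207631379 ≈ 547.04.

$547.04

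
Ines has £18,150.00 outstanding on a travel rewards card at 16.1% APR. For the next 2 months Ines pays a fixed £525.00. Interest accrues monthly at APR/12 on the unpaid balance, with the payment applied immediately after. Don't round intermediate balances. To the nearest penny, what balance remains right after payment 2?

Monthly rate r = 16.1%/12 = 1.34167% = 0.0134167.
Each month: B ← B·(1+r) − £525.00.
Month 1: interest £243.51; balance after payment £17,868.51.
Month 2: interest £239.74; balance after payment £17,583.25.

£17,583.25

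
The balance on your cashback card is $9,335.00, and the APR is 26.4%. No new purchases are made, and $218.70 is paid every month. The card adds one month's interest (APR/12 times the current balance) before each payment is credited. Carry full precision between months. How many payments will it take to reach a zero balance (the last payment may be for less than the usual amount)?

129 payments

Monthly rate r = 26.4%/12 = 2.2% = 0.022.
Recurrence: B ← B·(1+r) − $218.70.
Month 1: interest $205.37; balance after payment $9,321.67.
Month 2: interest $205.08; balance after payment $9,308.05.
Closed form: n = −ln(1 − rB₀/P)/ln(1+r) = −ln(0.060951)/ln(1.022) ≈ 128.561, so the balance reaches zero during payment 129.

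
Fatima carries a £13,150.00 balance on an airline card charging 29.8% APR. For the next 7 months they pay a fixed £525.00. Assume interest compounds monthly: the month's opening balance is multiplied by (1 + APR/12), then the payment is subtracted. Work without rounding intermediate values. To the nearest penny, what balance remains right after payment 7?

Monthly rate r = 29.8%/12 = 2.48333% = 0.0248333.
Each month: B ← B·(1+r) − £525.00.
Month 1: interest £326.56; balance after payment £12,951.56.
Month 2: interest £321.63; balance after payment £12,748.19.
Month 3: interest £316.58; balance after payment £12,539.77.
Month 4: interest £311.40; balance after payment £12,326.17.
Month 5: interest £306.10; balance after payment £12,107.27.
Month 6: interest £300.66; balance after payment £11,882.94.
Month 7: interest £295.09; balance after payment £11,653.03.

£11,653.03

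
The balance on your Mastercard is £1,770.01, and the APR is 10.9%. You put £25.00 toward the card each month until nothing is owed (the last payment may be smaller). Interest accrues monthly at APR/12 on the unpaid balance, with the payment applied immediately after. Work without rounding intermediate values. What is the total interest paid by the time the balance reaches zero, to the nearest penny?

Monthly rate r = 10.9%/12 = 0.908333% = 0.00908333.
Payoff takes n = ⌈−ln(1 − rB₀/P)/ln(1+r)⌉ = ⌈113.943⌉ = 114 payments; the last is £23.58.
Total paid = 113·£25.00 + £23.58 = £2,848.58.
Total interest = total paid − principal = £2,848.58 − £1,770.01 = £1,078.57.

£1,078.57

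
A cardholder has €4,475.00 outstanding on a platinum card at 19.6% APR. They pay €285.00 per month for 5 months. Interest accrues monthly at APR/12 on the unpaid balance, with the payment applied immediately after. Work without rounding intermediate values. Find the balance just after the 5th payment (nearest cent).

Monthly rate r = 19.6%/12 = 1.63333% = 0.0163333.
Each month: B ← B·(1+r) − €285.00.
Month 1: interest €73.09; balance after payment €4,263.09.
Month 2: interest €69.63; balance after payment €4,047.72.
Month 3: interest €66.11; balance after payment €3,828.83.
Month 4: interest €62.54; balance after payment €3,606.37.
Month 5: interest €58.90; balance after payment €3,380.28.

€3,380.28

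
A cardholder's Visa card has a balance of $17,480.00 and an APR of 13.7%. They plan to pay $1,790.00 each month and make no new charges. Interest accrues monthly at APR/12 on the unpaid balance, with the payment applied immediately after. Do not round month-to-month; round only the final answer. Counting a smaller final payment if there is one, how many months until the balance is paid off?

11 payments

Monthly rate r = 13.7%/12 = 1.14167% = 0.0114167.
Recurrence: B ← B·(1+r) − $1,790.00.
Month 1: interest $199.56; balance after payment $15,889.56.
Month 2: interest $181.41; balance after payment $14,280.97.
Closed form: n = −ln(1 − rB₀/P)/ln(1+r) = −ln(0.88851)/ln(1.01142) ≈ 10.413, so the balance reaches zero during payment 11.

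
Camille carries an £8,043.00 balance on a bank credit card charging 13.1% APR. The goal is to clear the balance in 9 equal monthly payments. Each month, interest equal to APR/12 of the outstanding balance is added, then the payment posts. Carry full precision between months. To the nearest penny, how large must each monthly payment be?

Monthly rate r = 13.1%/12 = 1.09167% = 0.0109167.
Level-payment amortization: P = B₀·r / (1 − (1+r)^(−n)) = 8043.00·0.0109167 / (1 − 1.01092^(−9)).
Denominator 1 − (1+r)^(−9) = 0.0930950134.
P = 87.8028 / 0.0930950134 ≈ 943.15.

£943.15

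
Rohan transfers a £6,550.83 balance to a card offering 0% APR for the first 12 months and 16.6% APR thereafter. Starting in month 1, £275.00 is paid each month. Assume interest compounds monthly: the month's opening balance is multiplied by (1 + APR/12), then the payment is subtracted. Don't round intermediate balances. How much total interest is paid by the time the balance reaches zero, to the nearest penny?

Promo months 1–12 at r₀ = 0%/12 = 0; months 13+ at r₁ = 16.6%/12 = 0.0138333.
After month 12 (no interest yet): B = £6,550.83 − 12·£275.00 = £3,250.83.
Then at r₁ with £275.00/mo: n₂ = −ln(1 − r₁·B/P)/ln(1+r₁) ≈ 13.00 → 13 more payments.
Total paid = 24·£275.00 + £274.20 = £6,874.20; interest = £6,874.20 − £6,550.83 = £323.37.

£323.37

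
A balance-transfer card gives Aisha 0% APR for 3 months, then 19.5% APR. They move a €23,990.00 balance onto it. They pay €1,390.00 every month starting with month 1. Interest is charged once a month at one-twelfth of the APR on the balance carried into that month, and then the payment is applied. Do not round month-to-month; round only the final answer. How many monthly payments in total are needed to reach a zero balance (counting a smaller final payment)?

Promo months 1–3 at r₀ = 0%/12 = 0; months 4+ at r₁ = 19.5%/12 = 0.01625.
After month 3 (no interest yet): B = €23,990.00 − 3·€1,390.00 = €19,820.00.
Then at r₁ with €1,390.00/mo: n₂ = −ln(1 − r₁·B/P)/ln(1+r₁) ≈ 16.35 → 17 more payments.

20 months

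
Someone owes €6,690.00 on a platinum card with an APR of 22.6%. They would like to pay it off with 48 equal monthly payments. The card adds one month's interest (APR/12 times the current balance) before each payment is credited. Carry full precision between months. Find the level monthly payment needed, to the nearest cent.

€212.96

Monthly rate r = 22.6%/12 = 1.88333% = 0.0188333.
Level-payment amortization: P = B₀·r / (1 − (1+r)^(−n)) = 6690.00·0.0188333 / (1 − 1.01883^(−48)).
Denominator 1 − (1+r)^(−48) = 0.591634522.
P = 125.995 / 0.591634522 ≈ 212.96.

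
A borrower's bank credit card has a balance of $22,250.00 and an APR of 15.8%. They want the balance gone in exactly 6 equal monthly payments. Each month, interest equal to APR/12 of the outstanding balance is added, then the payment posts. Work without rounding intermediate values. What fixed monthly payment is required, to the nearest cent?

$3,881.09

Monthly rate r = 15.8%/12 = 1.31667% = 0.0131667.
Level-payment amortization: P = B₀·r / (1 − (1+r)^(−n)) = 22250.00·0.0131667 / (1 − 1.01317^(−6)).
Denominator 1 − (1+r)^(−6) = 0.0754835521.
P = 292.958 / 0.0754835521 ≈ 3881.09.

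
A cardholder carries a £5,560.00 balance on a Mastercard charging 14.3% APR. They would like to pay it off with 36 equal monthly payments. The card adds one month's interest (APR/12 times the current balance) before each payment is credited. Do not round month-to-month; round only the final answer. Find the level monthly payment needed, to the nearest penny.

£190.84

Monthly rate r = 14.3%/12 = 1.19167% = 0.0119167.
Level-payment amortization: P = B₀·r / (1 − (1+r)^(−n)) = 5560.00·0.0119167 / (1 − 1.01192^(−36)).
Denominator 1 − (1+r)^(−36) = 0.347186635.
P = 66.2567 / 0.347186635 ≈ 190.84.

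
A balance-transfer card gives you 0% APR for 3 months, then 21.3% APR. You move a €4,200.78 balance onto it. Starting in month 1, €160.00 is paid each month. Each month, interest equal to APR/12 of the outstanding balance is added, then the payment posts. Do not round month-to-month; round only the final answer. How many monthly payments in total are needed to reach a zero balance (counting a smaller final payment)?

34 payments

Promo months 1–3 at r₀ = 0%/12 = 0; months 4+ at r₁ = 21.3%/12 = 0.01775.
After month 3 (no interest yet): B = €4,200.78 − 3·€160.00 = €3,720.78.
Then at r₁ with €160.00/mo: n₂ = −ln(1 − r₁·B/P)/ln(1+r₁) ≈ 30.26 → 31 more payments.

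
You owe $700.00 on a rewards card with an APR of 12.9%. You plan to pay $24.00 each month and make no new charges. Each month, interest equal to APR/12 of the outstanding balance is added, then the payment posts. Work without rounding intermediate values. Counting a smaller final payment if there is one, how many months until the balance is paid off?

36 months

Monthly rate r = 12.9%/12 = 1.075% = 0.01075.
Recurrence: B ← B·(1+r) − $24.00.
Month 1: interest $7.53; balance after payment $683.52.
Month 2: interest $7.35; balance after payment $666.87.
Closed form: n = −ln(1 − rB₀/P)/ln(1+r) = −ln(0.68646)/ln(1.01075) ≈ 35.184, so the balance reaches zero during payment 36.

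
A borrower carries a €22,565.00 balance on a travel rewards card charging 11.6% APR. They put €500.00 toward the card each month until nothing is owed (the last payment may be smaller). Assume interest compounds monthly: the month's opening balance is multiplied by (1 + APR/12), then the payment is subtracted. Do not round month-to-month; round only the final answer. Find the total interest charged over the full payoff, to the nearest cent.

Monthly rate r = 11.6%/12 = 0.966667% = 0.00966667.
Payoff takes n = ⌈−ln(1 − rB₀/P)/ln(1+r)⌉ = ⌈59.578⌉ = 60 payments; the last is €289.66.
Total paid = 59·€500.00 + €289.66 = €29,789.66.
Total interest = total paid − principal = €29,789.66 − €22,565.00 = €7,224.66.

€7,224.66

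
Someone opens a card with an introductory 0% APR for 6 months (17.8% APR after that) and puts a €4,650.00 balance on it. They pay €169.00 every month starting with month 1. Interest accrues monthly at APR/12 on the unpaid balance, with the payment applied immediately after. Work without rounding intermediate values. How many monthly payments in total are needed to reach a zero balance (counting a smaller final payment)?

Promo months 1–6 at r₀ = 0%/12 = 0; months 7+ at r₁ = 17.8%/12 = 0.0148333.
After month 6 (no interest yet): B = €4,650.00 − 6·€169.00 = €3,636.00.
Then at r₁ with €169.00/mo: n₂ = −ln(1 − r₁·B/P)/ln(1+r₁) ≈ 26.11 → 27 more payments.

33 payments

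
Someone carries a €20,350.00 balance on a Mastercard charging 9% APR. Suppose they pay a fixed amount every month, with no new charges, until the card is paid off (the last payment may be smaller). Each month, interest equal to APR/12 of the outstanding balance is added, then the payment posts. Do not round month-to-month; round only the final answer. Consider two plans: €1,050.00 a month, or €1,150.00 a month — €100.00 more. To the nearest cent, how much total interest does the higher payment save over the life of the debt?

Monthly rate r = 9%/12 = 0.75% = 0.0075.
At €1,050.00/mo: n = ⌈−ln(1 − rB₀/P)/ln(1+r)⌉ = 22 payments (last €22.47); total interest = total paid − €20,350.00 = €1,722.47.
At €1,150.00/mo: 20 payments (last €65.20); total interest €1,565.20.
Interest saved = €1,722.47 − €1,565.20 = €157.27.

€157.27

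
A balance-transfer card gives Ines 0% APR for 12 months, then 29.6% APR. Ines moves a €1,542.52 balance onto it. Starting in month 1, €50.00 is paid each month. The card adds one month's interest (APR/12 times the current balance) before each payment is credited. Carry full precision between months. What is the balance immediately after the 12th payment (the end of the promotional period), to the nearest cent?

Promo months 1–12 at r₀ = 0%/12 = 0; months 13+ at r₁ = 29.6%/12 = 0.0246667.
After month 12 (no interest yet): B = €1,542.52 − 12·€50.00 = €942.52.

€942.52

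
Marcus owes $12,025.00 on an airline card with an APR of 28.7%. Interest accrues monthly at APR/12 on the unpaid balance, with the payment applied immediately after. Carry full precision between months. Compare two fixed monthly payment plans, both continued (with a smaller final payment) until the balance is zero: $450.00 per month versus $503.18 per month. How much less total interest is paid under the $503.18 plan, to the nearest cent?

$1,359.24

Monthly rate r = 28.7%/12 = 2.39167% = 0.0239167.
At $450.00/mo: n = ⌈−ln(1 − rB₀/P)/ln(1+r)⌉ = 44 payments (last $55.04); total interest = total paid − $12,025.00 = $7,380.04.
At $503.18/mo: 36 payments (last $434.50); total interest $6,020.80.
Interest saved = $7,380.04 − $6,020.80 = $1,359.24.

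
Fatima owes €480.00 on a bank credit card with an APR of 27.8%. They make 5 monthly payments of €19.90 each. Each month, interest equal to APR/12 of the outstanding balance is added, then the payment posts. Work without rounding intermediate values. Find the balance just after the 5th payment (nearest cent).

€434.02

Monthly rate r = 27.8%/12 = 2.31667% = 0.0231667.
Each month: B ← B·(1+r) − €19.90.
Month 1: interest €11.12; balance after payment €471.22.
Month 2: interest €10.92; balance after payment €462.24.
Month 3: interest €10.71; balance after payment €453.05.
Month 4: interest €10.50; balance after payment €443.64.
Month 5: interest €10.28; balance after payment €434.02.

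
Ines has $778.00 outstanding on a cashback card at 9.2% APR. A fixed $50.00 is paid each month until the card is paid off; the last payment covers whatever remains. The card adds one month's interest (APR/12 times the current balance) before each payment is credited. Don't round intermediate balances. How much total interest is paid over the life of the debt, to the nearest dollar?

Monthly rate r = 9.2%/12 = 0.766667% = 0.00766667.
Payoff takes n = ⌈−ln(1 − rB₀/P)/ln(1+r)⌉ = ⌈16.633⌉ = 17 payments; the last is $31.68.
Total paid = 16·$50.00 + $31.68 = $831.68.
Total interest = total paid − principal = $831.68 − $778.00 = $53.68.

$54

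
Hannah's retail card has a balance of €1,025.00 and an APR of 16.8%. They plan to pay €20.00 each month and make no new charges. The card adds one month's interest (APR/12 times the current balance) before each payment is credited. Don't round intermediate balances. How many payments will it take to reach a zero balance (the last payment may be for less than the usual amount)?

Monthly rate r = 16.8%/12 = 1.4% = 0.014.
Recurrence: B ← B·(1+r) − €20.00.
Month 1: interest €14.35; balance after payment €1,019.35.
Month 2: interest €14.27; balance after payment €1,013.62.
Closed form: n = −ln(1 − rB₀/P)/ln(1+r) = −ln(0.2825)/ln(1.014) ≈ 90.922, so the balance reaches zero during payment 91.

91 months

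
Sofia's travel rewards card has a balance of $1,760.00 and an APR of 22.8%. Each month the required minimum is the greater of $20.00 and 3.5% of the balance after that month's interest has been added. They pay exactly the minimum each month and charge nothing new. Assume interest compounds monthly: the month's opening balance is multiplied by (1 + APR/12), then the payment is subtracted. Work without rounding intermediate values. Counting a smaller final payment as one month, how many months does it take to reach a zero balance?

109 months

Monthly rate r = 22.8%/12 = 1.9% = 0.019.
While 3.5% of the post-interest balance exceeds $20.00, each month B ← (B·(1+r))·(1 − 0.035), i.e. B shrinks by the factor (1+r)·0.965 = 0.98333.
This holds for months 1–69. Entering month 70 the balance is $551.97; 3.5% of the post-interest balance is now below $20.00, so the flat $20.00 minimum applies from here.
From month 70 a fixed $20.00 at rate r clears $551.97 in 40 more payments. Total: 69 + 40 = 109 months.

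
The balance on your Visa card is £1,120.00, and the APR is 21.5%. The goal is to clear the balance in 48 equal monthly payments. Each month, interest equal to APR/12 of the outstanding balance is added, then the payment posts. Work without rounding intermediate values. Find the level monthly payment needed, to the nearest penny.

Monthly rate r = 21.5%/12 = 1.79167% = 0.0179167.
Level-payment amortization: P = B₀·r / (1 − (1+r)^(−n)) = 1120.00·0.0179167 / (1 − 1.01792^(−48)).
Denominator 1 − (1+r)^(−48) = 0.573603936.
P = 20.0667 / 0.573603936 ≈ 34.98.

£34.98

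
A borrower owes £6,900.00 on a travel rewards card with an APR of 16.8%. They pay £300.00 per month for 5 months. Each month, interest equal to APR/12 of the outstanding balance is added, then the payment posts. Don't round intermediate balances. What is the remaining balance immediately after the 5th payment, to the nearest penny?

£5,854.12

Monthly rate r = 16.8%/12 = 1.4% = 0.014.
Each month: B ← B·(1+r) − £300.00.
Month 1: interest £96.60; balance after payment £6,696.60.
Month 2: interest £93.75; balance after payment £6,490.35.
Month 3: interest £90.86; balance after payment £6,281.22.
Month 4: interest £87.94; balance after payment £6,069.15.
Month 5: interest £84.97; balance after payment £5,854.12.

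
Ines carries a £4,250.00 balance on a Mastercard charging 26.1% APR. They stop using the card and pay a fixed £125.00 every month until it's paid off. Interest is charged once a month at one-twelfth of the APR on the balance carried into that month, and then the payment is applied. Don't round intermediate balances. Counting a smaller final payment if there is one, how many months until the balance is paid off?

Monthly rate r = 26.1%/12 = 2.175% = 0.02175.
Recurrence: B ← B·(1+r) − £125.00.
Month 1: interest £92.44; balance after payment £4,217.44.
Month 2: interest £91.73; balance after payment £4,184.17.
Closed form: n = −ln(1 − rB₀/P)/ln(1+r) = −ln(0.2605)/ln(1.02175) ≈ 62.516, so the balance reaches zero during payment 63.

63 payments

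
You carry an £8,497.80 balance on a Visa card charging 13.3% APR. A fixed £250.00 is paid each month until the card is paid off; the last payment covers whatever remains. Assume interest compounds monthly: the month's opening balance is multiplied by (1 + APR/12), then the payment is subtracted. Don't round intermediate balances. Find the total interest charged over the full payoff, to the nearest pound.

Monthly rate r = 13.3%/12 = 1.10833% = 0.0110833.
Payoff takes n = ⌈−ln(1 − rB₀/P)/ln(1+r)⌉ = ⌈42.893⌉ = 43 payments; the last is £223.44.
Total paid = 42·£250.00 + £223.44 = £10,723.44.
Total interest = total paid − principal = £10,723.44 − £8,497.80 = £2,225.64.

£2,226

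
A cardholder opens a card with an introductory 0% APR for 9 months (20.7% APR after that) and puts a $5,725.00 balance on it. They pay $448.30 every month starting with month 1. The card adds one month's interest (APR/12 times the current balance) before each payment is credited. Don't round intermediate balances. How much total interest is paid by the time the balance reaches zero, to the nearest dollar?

Promo months 1–9 at r₀ = 0%/12 = 0; months 10+ at r₁ = 20.7%/12 = 0.01725.
After month 9 (no interest yet): B = $5,725.00 − 9·$448.30 = $1,690.30.
Then at r₁ with $448.30/mo: n₂ = −ln(1 − r₁·B/P)/ln(1+r₁) ≈ 3.93 → 4 more payments.
Total paid = 12·$448.30 + $418.15 = $5,797.75; interest = $5,797.75 − $5,725.00 = $72.75.

$73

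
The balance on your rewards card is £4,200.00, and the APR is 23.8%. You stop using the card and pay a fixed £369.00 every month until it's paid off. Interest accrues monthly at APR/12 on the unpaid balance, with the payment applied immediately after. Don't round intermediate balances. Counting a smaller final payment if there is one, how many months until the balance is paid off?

Monthly rate r = 23.8%/12 = 1.98333% = 0.0198333.
Recurrence: B ← B·(1+r) − £369.00.
Month 1: interest £83.30; balance after payment £3,914.30.
Month 2: interest £77.63; balance after payment £3,622.93.
Closed form: n = −ln(1 − rB₀/P)/ln(1+r) = −ln(0.77425)/ln(1.01983) ≈ 13.028, so the balance reaches zero during payment 14.

14 payments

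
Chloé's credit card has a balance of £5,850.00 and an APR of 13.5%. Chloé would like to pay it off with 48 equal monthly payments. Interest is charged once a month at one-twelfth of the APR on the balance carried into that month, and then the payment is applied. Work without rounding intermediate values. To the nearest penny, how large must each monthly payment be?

£158.40

Monthly rate r = 13.5%/12 = 1.125% = 0.01125.
Level-payment amortization: P = B₀·r / (1 − (1+r)^(−n)) = 5850.00·0.01125 / (1 − 1.01125^(−48)).
Denominator 1 − (1+r)^(−48) = 0.415492163.
P = 65.8125 / 0.415492163 ≈ 158.40.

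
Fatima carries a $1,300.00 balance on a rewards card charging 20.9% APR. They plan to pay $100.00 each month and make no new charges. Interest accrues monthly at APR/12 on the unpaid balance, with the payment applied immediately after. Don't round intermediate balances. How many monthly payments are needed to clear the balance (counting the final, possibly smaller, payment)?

Monthly rate r = 20.9%/12 = 1.74167% = 0.0174167.
Recurrence: B ← B·(1+r) − $100.00.
Month 1: interest $22.64; balance after payment $1,222.64.
Month 2: interest $21.29; balance after payment $1,143.94.
Closed form: n = −ln(1 − rB₀/P)/ln(1+r) = −ln(0.77358)/ln(1.01742) ≈ 14.868, so the balance reaches zero during payment 15.

15 months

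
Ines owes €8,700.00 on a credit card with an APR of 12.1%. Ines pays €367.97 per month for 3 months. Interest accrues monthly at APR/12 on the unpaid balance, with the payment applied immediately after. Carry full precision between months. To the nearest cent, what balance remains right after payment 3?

€7,850.76

Monthly rate r = 12.1%/12 = 1.00833% = 0.0100833.
Each month: B ← B·(1+r) − €367.97.
Month 1: interest €87.72; balance after payment €8,419.76.
Month 2: interest €84.90; balance after payment €8,136.68.
Month 3: interest €82.04; balance after payment €7,850.76.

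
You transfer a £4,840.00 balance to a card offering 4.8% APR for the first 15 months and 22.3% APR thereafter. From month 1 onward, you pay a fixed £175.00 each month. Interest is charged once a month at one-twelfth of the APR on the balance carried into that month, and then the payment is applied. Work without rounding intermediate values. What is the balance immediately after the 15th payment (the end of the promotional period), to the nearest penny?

Promo months 1–15 at r₀ = 4.8%/12 = 0.004; months 16+ at r₁ = 22.3%/12 = 0.0185833.
After month 15: iterate B ← B·(1+r₀) − £175.00 for 15 months → £2,438.88.

£2,438.88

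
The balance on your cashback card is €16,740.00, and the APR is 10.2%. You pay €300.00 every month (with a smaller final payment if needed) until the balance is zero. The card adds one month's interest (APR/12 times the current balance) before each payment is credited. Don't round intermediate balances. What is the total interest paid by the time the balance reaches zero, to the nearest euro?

Monthly rate r = 10.2%/12 = 0.85% = 0.0085.
Payoff takes n = ⌈−ln(1 − rB₀/P)/ln(1+r)⌉ = ⌈75.971⌉ = 76 payments; the last is €291.34.
Total paid = 75·€300.00 + €291.34 = €22,791.34.
Total interest = total paid − principal = €22,791.34 − €16,740.00 = €6,051.34.

€6,051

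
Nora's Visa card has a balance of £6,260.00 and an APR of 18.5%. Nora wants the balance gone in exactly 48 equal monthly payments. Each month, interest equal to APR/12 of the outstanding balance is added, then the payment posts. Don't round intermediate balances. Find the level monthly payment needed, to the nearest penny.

Monthly rate r = 18.5%/12 = 1.54167% = 0.0154167.
Level-payment amortization: P = B₀·r / (1 − (1+r)^(−n)) = 6260.00·0.0154167 / (1 − 1.01542^(−48)).
Denominator 1 − (1+r)^(−48) = 0.52018458.
P = 96.5083 / 0.52018458 ≈ 185.53.

£185.53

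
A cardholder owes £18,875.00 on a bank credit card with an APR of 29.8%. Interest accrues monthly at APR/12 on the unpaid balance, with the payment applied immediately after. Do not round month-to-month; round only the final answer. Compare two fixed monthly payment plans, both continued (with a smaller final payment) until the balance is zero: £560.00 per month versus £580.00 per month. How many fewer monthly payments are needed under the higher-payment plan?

6 fewer payments

Monthly rate r = 29.8%/12 = 2.48333% = 0.0248333.
At £560.00/mo: n = ⌈−ln(1 − rB₀/P)/ln(1+r)⌉ = 74 payments (last £534.86); total interest = total paid − £18,875.00 = £22,539.86.
At £580.00/mo: 68 payments (last £180.06); total interest £20,165.06.
Payments saved = 74 − 68 = 6.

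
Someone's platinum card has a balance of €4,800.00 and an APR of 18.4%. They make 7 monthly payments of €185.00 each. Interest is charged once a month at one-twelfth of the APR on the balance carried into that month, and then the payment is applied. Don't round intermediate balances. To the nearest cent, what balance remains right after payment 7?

Monthly rate r = 18.4%/12 = 1.53333% = 0.0153333.
Each month: B ← B·(1+r) − €185.00.
Month 1: interest €73.60; balance after payment €4,688.60.
Month 2: interest €71.89; balance after payment €4,575.49.
Month 3: interest €70.16; balance after payment €4,460.65.
Month 4: interest €68.40; balance after payment €4,344.05.
Month 5: interest €66.61; balance after payment €4,225.65.
Month 6: interest €64.79; balance after payment €4,105.45.
Month 7: interest €62.95; balance after payment €3,983.40.

€3,983.40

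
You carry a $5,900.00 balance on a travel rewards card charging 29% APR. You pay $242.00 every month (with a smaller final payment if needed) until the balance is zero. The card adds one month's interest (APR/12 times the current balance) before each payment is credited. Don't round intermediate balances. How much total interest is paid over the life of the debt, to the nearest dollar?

Monthly rate r = 29%/12 = 2.41667% = 0.0241667.
Payoff takes n = ⌈−ln(1 − rB₀/P)/ln(1+r)⌉ = ⌈37.255⌉ = 38 payments; the last is $62.22.
Total paid = 37·$242.00 + $62.22 = $9,016.22.
Total interest = total paid − principal = $9,016.22 − $5,900.00 = $3,116.22.

$3,116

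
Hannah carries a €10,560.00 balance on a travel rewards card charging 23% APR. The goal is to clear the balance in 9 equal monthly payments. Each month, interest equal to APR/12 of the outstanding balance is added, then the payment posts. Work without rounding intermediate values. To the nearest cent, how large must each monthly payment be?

Monthly rate r = 23%/12 = 1.91667% = 0.0191667.
Level-payment amortization: P = B₀·r / (1 − (1+r)^(−n)) = 10560.00·0.0191667 / (1 − 1.01917^(−9)).
Denominator 1 − (1+r)^(−9) = 0.157066913.
P = 202.4 / 0.157066913 ≈ 1288.62.

€1,288.62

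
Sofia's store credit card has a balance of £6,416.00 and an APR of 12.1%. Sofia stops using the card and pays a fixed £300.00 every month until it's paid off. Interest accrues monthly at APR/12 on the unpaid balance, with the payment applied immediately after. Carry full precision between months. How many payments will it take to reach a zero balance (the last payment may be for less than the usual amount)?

Monthly rate r = 12.1%/12 = 1.00833% = 0.0100833.
Recurrence: B ← B·(1+r) − £300.00.
Month 1: interest £64.69; balance after payment £6,180.69.
Month 2: interest £62.32; balance after payment £5,943.02.
Closed form: n = −ln(1 − rB₀/P)/ln(1+r) = −ln(0.78435)/ln(1.01008) ≈ 24.210, so the balance reaches zero during payment 25.

25 months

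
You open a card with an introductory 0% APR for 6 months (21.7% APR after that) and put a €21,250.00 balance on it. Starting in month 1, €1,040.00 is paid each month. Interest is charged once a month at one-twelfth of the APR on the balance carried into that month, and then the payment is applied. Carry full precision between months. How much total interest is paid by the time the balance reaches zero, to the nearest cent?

€2,541.91

Promo months 1–6 at r₀ = 0%/12 = 0; months 7+ at r₁ = 21.7%/12 = 0.0180833.
After month 6 (no interest yet): B = €21,250.00 − 6·€1,040.00 = €15,010.00.
Then at r₁ with €1,040.00/mo: n₂ = −ln(1 − r₁·B/P)/ln(1+r₁) ≈ 16.88 → 17 more payments.
Total paid = 22·€1,040.00 + €911.91 = €23,791.91; interest = €23,791.91 − €21,250.00 = €2,541.91.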